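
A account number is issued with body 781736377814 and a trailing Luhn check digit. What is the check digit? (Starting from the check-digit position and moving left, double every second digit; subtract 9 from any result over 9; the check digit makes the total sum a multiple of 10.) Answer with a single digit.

3

Partial digits right→left: 4 1 8 7 7 3 6 3 7 1 8 7
Double every second digit counting from the check-digit position (so the 1st, 3rd, 5th, ... of the partial from the right).
  doubled (with −9 where >9): 8 7 5 3 5 7 → sum 35
  kept as-is: 1 7 3 3 1 7 → sum 22
Total = 35 + 22 = 57.
Check digit = (10 − (57 mod 10)) mod 10 = 3.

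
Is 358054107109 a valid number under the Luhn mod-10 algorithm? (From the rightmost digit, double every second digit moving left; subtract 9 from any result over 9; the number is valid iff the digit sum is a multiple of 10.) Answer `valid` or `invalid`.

valid

From the right, keep odd positions and double even positions (subtract 9 from any doubled value over 9):
  doubled (positions 2,4,...): 0 5 2 1 7 6 → sum 21
  kept (positions 1,3,...): 9 1 0 4 0 5 → sum 19
Total = 40.
40 mod 10 = 0, so the number is valid.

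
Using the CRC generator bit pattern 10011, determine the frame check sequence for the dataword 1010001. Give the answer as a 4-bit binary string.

Append 4 zeros: 10100010000. Divide by 10011 (XOR where the leading bit is 1):
  pos 0: 10100 XOR 10011 = 00111
  pos 2: 11101 XOR 10011 = 01110
  pos 3: 11100 XOR 10011 = 01111
  pos 4: 11110 XOR 10011 = 01101
  pos 5: 11010 XOR 10011 = 01001
  pos 6: 10010 XOR 10011 = 00001
Remainder (last 4 bits) = 0001. This is the CRC / FCS.

0001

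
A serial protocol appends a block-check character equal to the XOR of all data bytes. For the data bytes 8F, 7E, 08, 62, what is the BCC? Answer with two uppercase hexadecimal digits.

9B

XOR the bytes together:
  start with 0x8F
  0x8F ⊕ 0x7E = 0xF1
  0xF1 ⊕ 0x08 = 0xF9
  0xF9 ⊕ 0x62 = 0x9B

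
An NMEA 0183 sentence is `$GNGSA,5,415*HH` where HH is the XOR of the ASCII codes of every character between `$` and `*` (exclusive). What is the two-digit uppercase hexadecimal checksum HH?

59

XOR the ASCII codes of the payload characters:
  'G' = 0x47 → acc = 0x47
  'N' = 0x4E → acc = 0x09
  'G' = 0x47 → acc = 0x4E
  'S' = 0x53 → acc = 0x1D
  'A' = 0x41 → acc = 0x5C
  ',' = 0x2C → acc = 0x70
  '5' = 0x35 → acc = 0x45
  ',' = 0x2C → acc = 0x69
  '4' = 0x34 → acc = 0x5D
  '1' = 0x31 → acc = 0x6C
  '5' = 0x35 → acc = 0x59
Checksum = 0x59.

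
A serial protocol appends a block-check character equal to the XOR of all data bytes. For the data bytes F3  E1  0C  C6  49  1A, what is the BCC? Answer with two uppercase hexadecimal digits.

XOR the bytes together:
  start with 0xF3
  0xF3 ⊕ 0xE1 = 0x12
  0x12 ⊕ 0x0C = 0x1E
  0x1E ⊕ 0xC6 = 0xD8
  0xD8 ⊕ 0x49 = 0x91
  0x91 ⊕ 0x1A = 0x8B

8B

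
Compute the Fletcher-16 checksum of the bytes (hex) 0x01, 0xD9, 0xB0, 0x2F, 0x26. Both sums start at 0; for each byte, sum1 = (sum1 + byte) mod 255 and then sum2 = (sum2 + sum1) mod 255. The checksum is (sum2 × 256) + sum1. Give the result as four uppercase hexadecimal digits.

Running sums (mod 255):
  after byte 0 (0x01): sum1=1, sum2=1
  after byte 1 (0xD9): sum1=218, sum2=219
  after byte 2 (0xB0): sum1=139, sum2=103
  after byte 3 (0x2F): sum1=186, sum2=34
  after byte 4 (0x26): sum1=224, sum2=3
Checksum = sum2·256 + sum1 = 3·256 + 224 = 992 = 0x03E0.

03E0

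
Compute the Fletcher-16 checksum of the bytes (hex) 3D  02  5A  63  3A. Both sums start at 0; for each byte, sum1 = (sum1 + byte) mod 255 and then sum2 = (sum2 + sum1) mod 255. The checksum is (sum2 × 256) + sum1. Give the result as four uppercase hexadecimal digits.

Running sums (mod 255):
  after byte 0 (3D): sum1=61, sum2=61
  after byte 1 (02): sum1=63, sum2=124
  after byte 2 (5A): sum1=153, sum2=22
  after byte 3 (63): sum1=252, sum2=19
  after byte 4 (3A): sum1=55, sum2=74
Checksum = sum2·256 + sum1 = 74·256 + 55 = 18999 = 0x4A37.

4A37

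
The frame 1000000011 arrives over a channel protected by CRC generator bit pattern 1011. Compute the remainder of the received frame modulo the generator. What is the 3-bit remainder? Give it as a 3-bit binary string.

111

Modulo-2 division of 1000000011 by 1011:
  pos 0: 1000 XOR 1011 = 0011
  pos 2: 1100 XOR 1011 = 0111
  pos 3: 1110 XOR 1011 = 0101
  pos 4: 1010 XOR 1011 = 0001
Remainder = 111 (nonzero — an error is detected).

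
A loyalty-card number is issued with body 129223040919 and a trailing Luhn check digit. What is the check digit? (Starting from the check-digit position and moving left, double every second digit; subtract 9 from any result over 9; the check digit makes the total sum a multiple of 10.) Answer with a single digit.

Partial digits right→left: 9 1 9 0 4 0 3 2 2 9 2 1
Double every second digit counting from the check-digit position (so the 1st, 3rd, 5th, ... of the partial from the right).
  doubled (with −9 where >9): 9 9 8 6 4 4 → sum 40
  kept as-is: 1 0 0 2 9 1 → sum 13
Total = 40 + 13 = 53.
Check digit = (10 − (53 mod 10)) mod 10 = 7.

7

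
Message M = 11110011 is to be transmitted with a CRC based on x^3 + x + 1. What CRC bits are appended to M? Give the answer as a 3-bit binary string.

Append 3 zeros: 11110011000. Divide by 1011 (XOR where the leading bit is 1):
  pos 0: 1111 XOR 1011 = 0100
  pos 1: 1000 XOR 1011 = 0011
  pos 3: 1101 XOR 1011 = 0110
  pos 4: 1101 XOR 1011 = 0110
  pos 5: 1100 XOR 1011 = 0111
  pos 6: 1110 XOR 1011 = 0101
  pos 7: 1010 XOR 1011 = 0001
Remainder (last 3 bits) = 001. This is the CRC / FCS.

001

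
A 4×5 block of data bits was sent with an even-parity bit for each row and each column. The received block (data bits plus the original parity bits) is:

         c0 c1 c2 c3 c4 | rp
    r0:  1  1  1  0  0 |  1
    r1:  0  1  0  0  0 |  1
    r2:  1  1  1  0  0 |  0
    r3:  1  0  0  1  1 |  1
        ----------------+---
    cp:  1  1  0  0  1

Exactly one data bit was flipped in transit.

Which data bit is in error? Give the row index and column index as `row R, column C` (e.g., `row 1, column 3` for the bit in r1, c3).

Recompute each row's even parity and compare to rp:
  r0: data parity 1, sent rp 1 → ok
  r1: data parity 1, sent rp 1 → ok
  r2: data parity 1, sent rp 0 → mismatch
  r3: data parity 1, sent rp 1 → ok
Recompute each column's even parity and compare to cp:
  c0: data parity 1, sent cp 1 → ok
  c1: data parity 1, sent cp 1 → ok
  c2: data parity 0, sent cp 0 → ok
  c3: data parity 1, sent cp 0 → mismatch
  c4: data parity 1, sent cp 1 → ok
Exactly one row (r2) and one column (c3) fail → the flipped bit is at their intersection.

row 2, column 3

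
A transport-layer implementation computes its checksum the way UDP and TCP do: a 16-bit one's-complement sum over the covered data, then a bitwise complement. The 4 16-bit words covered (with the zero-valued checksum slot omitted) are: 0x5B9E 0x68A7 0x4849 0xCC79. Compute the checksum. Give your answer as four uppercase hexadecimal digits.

One's-complement addition (fold any carry out of bit 15 back into bit 0):
  0x5B9E + 0x68A7 = 0x0C445
  0xC445 + 0x4849 = 0x10C8E → wrap carry → 0x0C8F
  0x0C8F + 0xCC79 = 0x0D908
One's-complement sum = 0xD908.
Checksum = ~0xD908 & 0xFFFF = 0x26F7.

26F7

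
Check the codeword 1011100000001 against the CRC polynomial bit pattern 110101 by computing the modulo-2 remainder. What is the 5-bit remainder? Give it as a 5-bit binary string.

10101

Modulo-2 division of 1011100000001 by 110101:
  pos 0: 101110 XOR 110101 = 011011
  pos 1: 110110 XOR 110101 = 000011
  pos 5: 110000 XOR 110101 = 000101
Remainder = 10101 (nonzero — an error is detected).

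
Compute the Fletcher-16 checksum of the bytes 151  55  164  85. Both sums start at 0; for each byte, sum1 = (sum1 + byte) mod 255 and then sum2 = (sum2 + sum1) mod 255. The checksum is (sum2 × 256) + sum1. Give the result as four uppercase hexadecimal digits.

Running sums (mod 255):
  after byte 0 (151): sum1=151, sum2=151
  after byte 1 (55): sum1=206, sum2=102
  after byte 2 (164): sum1=115, sum2=217
  after byte 3 (85): sum1=200, sum2=162
Checksum = sum2·256 + sum1 = 162·256 + 200 = 41672 = 0xA2C8.

A2C8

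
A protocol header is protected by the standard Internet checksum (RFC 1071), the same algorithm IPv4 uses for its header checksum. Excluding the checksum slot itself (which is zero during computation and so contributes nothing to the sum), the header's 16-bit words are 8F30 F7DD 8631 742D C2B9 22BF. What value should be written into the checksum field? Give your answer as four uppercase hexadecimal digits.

One's-complement addition (fold any carry out of bit 15 back into bit 0):
  0x8F30 + 0xF7DD = 0x1870D → wrap carry → 0x870E
  0x870E + 0x8631 = 0x10D3F → wrap carry → 0x0D40
  0x0D40 + 0x742D = 0x0816D
  0x816D + 0xC2B9 = 0x14426 → wrap carry → 0x4427
  0x4427 + 0x22BF = 0x066E6
One's-complement sum = 0x66E6.
Checksum = ~0x66E6 & 0xFFFF = 0x9919.

9919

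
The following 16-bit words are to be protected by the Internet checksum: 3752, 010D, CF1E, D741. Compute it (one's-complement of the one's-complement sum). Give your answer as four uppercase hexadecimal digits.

2140

One's-complement addition (fold any carry out of bit 15 back into bit 0):
  0x3752 + 0x010D = 0x0385F
  0x385F + 0xCF1E = 0x1077D → wrap carry → 0x077E
  0x077E + 0xD741 = 0x0DEBF
One's-complement sum = 0xDEBF.
Checksum = ~0xDEBF & 0xFFFF = 0x2140.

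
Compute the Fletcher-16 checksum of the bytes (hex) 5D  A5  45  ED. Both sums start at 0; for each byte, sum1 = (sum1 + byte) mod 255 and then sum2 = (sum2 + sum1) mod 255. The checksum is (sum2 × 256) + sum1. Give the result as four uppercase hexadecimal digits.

Running sums (mod 255):
  after byte 0 (5D): sum1=93, sum2=93
  after byte 1 (A5): sum1=3, sum2=96
  after byte 2 (45): sum1=72, sum2=168
  after byte 3 (ED): sum1=54, sum2=222
Checksum = sum2·256 + sum1 = 222·256 + 54 = 56886 = 0xDE36.

DE36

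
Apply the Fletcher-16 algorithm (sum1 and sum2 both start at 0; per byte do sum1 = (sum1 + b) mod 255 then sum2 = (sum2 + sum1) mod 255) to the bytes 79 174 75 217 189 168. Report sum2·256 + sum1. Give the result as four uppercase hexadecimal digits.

Running sums (mod 255):
  after byte 0 (79): sum1=79, sum2=79
  after byte 1 (174): sum1=253, sum2=77
  after byte 2 (75): sum1=73, sum2=150
  after byte 3 (217): sum1=35, sum2=185
  after byte 4 (189): sum1=224, sum2=154
  after byte 5 (168): sum1=137, sum2=36
Checksum = sum2·256 + sum1 = 36·256 + 137 = 9353 = 0x2489.

2489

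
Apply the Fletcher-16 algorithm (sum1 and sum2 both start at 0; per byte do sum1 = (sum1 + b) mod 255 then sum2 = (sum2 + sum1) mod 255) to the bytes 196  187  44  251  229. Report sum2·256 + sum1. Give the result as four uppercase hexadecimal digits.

Running sums (mod 255):
  after byte 0 (196): sum1=196, sum2=196
  after byte 1 (187): sum1=128, sum2=69
  after byte 2 (44): sum1=172, sum2=241
  after byte 3 (251): sum1=168, sum2=154
  after byte 4 (229): sum1=142, sum2=41
Checksum = sum2·256 + sum1 = 41·256 + 142 = 10638 = 0x298E.

298E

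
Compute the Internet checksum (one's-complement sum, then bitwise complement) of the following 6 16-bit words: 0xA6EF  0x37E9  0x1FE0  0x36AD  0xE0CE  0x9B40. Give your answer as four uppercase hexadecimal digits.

One's-complement addition (fold any carry out of bit 15 back into bit 0):
  0xA6EF + 0x37E9 = 0x0DED8
  0xDED8 + 0x1FE0 = 0x0FEB8
  0xFEB8 + 0x36AD = 0x13565 → wrap carry → 0x3566
  0x3566 + 0xE0CE = 0x11634 → wrap carry → 0x1635
  0x1635 + 0x9B40 = 0x0B175
One's-complement sum = 0xB175.
Checksum = ~0xB175 & 0xFFFF = 0x4E8A.

4E8A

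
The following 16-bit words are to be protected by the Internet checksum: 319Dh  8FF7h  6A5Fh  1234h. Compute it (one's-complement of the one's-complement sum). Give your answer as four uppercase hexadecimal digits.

C1D7

One's-complement addition (fold any carry out of bit 15 back into bit 0):
  0x319D + 0x8FF7 = 0x0C194
  0xC194 + 0x6A5F = 0x12BF3 → wrap carry → 0x2BF4
  0x2BF4 + 0x1234 = 0x03E28
One's-complement sum = 0x3E28.
Checksum = ~0x3E28 & 0xFFFF = 0xC1D7.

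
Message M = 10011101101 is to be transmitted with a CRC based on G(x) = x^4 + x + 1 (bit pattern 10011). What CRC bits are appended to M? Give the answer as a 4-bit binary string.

1110

Append 4 zeros: 100111011010000. Divide by 10011 (XOR where the leading bit is 1):
  pos 0: 10011 XOR 10011 = 00000
  pos 5: 10110 XOR 10011 = 00101
  pos 7: 10110 XOR 10011 = 00101
  pos 9: 10100 XOR 10011 = 00111
Remainder (last 4 bits) = 1110. This is the CRC / FCS.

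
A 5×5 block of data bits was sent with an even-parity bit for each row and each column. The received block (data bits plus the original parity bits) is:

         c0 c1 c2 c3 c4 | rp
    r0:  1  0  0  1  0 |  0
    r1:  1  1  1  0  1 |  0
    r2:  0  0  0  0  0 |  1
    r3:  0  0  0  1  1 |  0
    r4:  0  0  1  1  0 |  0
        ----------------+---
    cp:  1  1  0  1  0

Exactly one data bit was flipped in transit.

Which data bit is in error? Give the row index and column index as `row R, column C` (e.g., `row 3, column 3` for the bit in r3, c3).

Recompute each row's even parity and compare to rp:
  r0: data parity 0, sent rp 0 → ok
  r1: data parity 0, sent rp 0 → ok
  r2: data parity 0, sent rp 1 → mismatch
  r3: data parity 0, sent rp 0 → ok
  r4: data parity 0, sent rp 0 → ok
Recompute each column's even parity and compare to cp:
  c0: data parity 0, sent cp 1 → mismatch
  c1: data parity 1, sent cp 1 → ok
  c2: data parity 0, sent cp 0 → ok
  c3: data parity 1, sent cp 1 → ok
  c4: data parity 0, sent cp 0 → ok
Exactly one row (r2) and one column (c0) fail → the flipped bit is at their intersection.

row 2, column 0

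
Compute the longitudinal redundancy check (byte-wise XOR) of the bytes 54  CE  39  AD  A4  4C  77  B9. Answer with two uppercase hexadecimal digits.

28

XOR the bytes together:
  start with 0x54
  0x54 ⊕ 0xCE = 0x9A
  0x9A ⊕ 0x39 = 0xA3
  0xA3 ⊕ 0xAD = 0x0E
  0x0E ⊕ 0xA4 = 0xAA
  0xAA ⊕ 0x4C = 0xE6
  0xE6 ⊕ 0x77 = 0x91
  0x91 ⊕ 0xB9 = 0x28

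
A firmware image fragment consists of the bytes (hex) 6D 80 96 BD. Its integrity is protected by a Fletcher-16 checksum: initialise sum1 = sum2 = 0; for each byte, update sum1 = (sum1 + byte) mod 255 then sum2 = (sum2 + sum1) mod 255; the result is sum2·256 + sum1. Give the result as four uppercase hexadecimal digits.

Running sums (mod 255):
  after byte 0 (6D): sum1=109, sum2=109
  after byte 1 (80): sum1=237, sum2=91
  after byte 2 (96): sum1=132, sum2=223
  after byte 3 (BD): sum1=66, sum2=34
Checksum = sum2·256 + sum1 = 34·256 + 66 = 8770 = 0x2242.

2242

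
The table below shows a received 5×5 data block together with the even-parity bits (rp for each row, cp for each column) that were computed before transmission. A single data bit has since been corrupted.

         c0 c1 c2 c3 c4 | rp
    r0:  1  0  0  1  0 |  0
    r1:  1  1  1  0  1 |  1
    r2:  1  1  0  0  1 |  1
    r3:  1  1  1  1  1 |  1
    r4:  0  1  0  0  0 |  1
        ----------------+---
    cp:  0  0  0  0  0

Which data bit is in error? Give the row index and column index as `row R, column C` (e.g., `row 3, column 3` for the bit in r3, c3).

row 1, column 4

Recompute each row's even parity and compare to rp:
  r0: data parity 0, sent rp 0 → ok
  r1: data parity 0, sent rp 1 → mismatch
  r2: data parity 1, sent rp 1 → ok
  r3: data parity 1, sent rp 1 → ok
  r4: data parity 1, sent rp 1 → ok
Recompute each column's even parity and compare to cp:
  c0: data parity 0, sent cp 0 → ok
  c1: data parity 0, sent cp 0 → ok
  c2: data parity 0, sent cp 0 → ok
  c3: data parity 0, sent cp 0 → ok
  c4: data parity 1, sent cp 0 → mismatch
Exactly one row (r1) and one column (c4) fail → the flipped bit is at their intersection.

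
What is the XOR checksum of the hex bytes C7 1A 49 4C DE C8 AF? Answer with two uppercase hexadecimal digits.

XOR the bytes together:
  start with 0xC7
  0xC7 ⊕ 0x1A = 0xDD
  0xDD ⊕ 0x49 = 0x94
  0x94 ⊕ 0x4C = 0xD8
  0xD8 ⊕ 0xDE = 0x06
  0x06 ⊕ 0xC8 = 0xCE
  0xCE ⊕ 0xAF = 0x61

61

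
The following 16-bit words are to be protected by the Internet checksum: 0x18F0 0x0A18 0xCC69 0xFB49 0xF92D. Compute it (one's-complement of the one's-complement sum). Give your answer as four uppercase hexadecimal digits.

One's-complement addition (fold any carry out of bit 15 back into bit 0):
  0x18F0 + 0x0A18 = 0x02308
  0x2308 + 0xCC69 = 0x0EF71
  0xEF71 + 0xFB49 = 0x1EABA → wrap carry → 0xEABB
  0xEABB + 0xF92D = 0x1E3E8 → wrap carry → 0xE3E9
One's-complement sum = 0xE3E9.
Checksum = ~0xE3E9 & 0xFFFF = 0x1C16.

1C16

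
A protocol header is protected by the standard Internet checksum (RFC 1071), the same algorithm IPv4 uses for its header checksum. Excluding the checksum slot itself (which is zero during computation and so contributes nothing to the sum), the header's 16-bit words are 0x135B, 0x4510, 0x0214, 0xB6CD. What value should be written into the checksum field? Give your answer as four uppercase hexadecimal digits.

One's-complement addition (fold any carry out of bit 15 back into bit 0):
  0x135B + 0x4510 = 0x0586B
  0x586B + 0x0214 = 0x05A7F
  0x5A7F + 0xB6CD = 0x1114C → wrap carry → 0x114D
One's-complement sum = 0x114D.
Checksum = ~0x114D & 0xFFFF = 0xEEB2.

EEB2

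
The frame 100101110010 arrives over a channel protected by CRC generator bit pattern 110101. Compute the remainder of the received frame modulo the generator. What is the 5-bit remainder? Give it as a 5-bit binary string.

Modulo-2 division of 100101110010 by 110101:
  pos 0: 100101 XOR 110101 = 010000
  pos 1: 100001 XOR 110101 = 010100
  pos 2: 101001 XOR 110101 = 011100
  pos 3: 111000 XOR 110101 = 001101
  pos 5: 110101 XOR 110101 = 000000
Remainder = 00000 (zero — the frame passes the CRC check).

00000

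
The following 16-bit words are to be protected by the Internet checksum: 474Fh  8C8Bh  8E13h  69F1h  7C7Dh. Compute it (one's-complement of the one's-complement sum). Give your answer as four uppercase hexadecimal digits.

One's-complement addition (fold any carry out of bit 15 back into bit 0):
  0x474F + 0x8C8B = 0x0D3DA
  0xD3DA + 0x8E13 = 0x161ED → wrap carry → 0x61EE
  0x61EE + 0x69F1 = 0x0CBDF
  0xCBDF + 0x7C7D = 0x1485C → wrap carry → 0x485D
One's-complement sum = 0x485D.
Checksum = ~0x485D & 0xFFFF = 0xB7A2.

B7A2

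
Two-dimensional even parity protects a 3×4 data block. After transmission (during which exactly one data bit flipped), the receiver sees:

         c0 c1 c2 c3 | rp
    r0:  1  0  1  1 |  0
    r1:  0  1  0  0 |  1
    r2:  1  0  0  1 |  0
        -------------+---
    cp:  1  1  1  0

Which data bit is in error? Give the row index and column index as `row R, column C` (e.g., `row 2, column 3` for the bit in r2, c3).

row 0, column 0

Recompute each row's even parity and compare to rp:
  r0: data parity 1, sent rp 0 → mismatch
  r1: data parity 1, sent rp 1 → ok
  r2: data parity 0, sent rp 0 → ok
Recompute each column's even parity and compare to cp:
  c0: data parity 0, sent cp 1 → mismatch
  c1: data parity 1, sent cp 1 → ok
  c2: data parity 1, sent cp 1 → ok
  c3: data parity 0, sent cp 0 → ok
Exactly one row (r0) and one column (c0) fail → the flipped bit is at their intersection.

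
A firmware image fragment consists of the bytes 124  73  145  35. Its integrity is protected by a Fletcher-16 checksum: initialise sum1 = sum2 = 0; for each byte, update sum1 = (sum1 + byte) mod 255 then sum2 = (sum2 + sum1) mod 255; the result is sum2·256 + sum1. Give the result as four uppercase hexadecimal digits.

147A

Running sums (mod 255):
  after byte 0 (124): sum1=124, sum2=124
  after byte 1 (73): sum1=197, sum2=66
  after byte 2 (145): sum1=87, sum2=153
  after byte 3 (35): sum1=122, sum2=20
Checksum = sum2·256 + sum1 = 20·256 + 122 = 5242 = 0x147A.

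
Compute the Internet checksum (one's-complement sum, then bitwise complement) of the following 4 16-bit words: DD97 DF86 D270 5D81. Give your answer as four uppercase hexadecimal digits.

12EF

One's-complement addition (fold any carry out of bit 15 back into bit 0):
  0xDD97 + 0xDF86 = 0x1BD1D → wrap carry → 0xBD1E
  0xBD1E + 0xD270 = 0x18F8E → wrap carry → 0x8F8F
  0x8F8F + 0x5D81 = 0x0ED10
One's-complement sum = 0xED10.
Checksum = ~0xED10 & 0xFFFF = 0x12EF.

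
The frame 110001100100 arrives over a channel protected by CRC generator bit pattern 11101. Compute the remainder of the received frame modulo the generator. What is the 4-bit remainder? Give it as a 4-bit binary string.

1000

Modulo-2 division of 110001100100 by 11101:
  pos 0: 11000 XOR 11101 = 00101
  pos 2: 10111 XOR 11101 = 01010
  pos 3: 10100 XOR 11101 = 01001
  pos 4: 10010 XOR 11101 = 01111
  pos 5: 11111 XOR 11101 = 00010
Remainder = 1000 (nonzero — an error is detected).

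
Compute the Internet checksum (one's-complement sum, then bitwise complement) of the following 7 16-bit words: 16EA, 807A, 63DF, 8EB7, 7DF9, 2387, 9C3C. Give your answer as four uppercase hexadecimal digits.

3847

One's-complement addition (fold any carry out of bit 15 back into bit 0):
  0x16EA + 0x807A = 0x09764
  0x9764 + 0x63DF = 0x0FB43
  0xFB43 + 0x8EB7 = 0x189FA → wrap carry → 0x89FB
  0x89FB + 0x7DF9 = 0x107F4 → wrap carry → 0x07F5
  0x07F5 + 0x2387 = 0x02B7C
  0x2B7C + 0x9C3C = 0x0C7B8
One's-complement sum = 0xC7B8.
Checksum = ~0xC7B8 & 0xFFFF = 0x3847.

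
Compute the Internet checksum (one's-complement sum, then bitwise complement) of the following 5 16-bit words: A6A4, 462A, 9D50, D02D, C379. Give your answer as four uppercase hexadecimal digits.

One's-complement addition (fold any carry out of bit 15 back into bit 0):
  0xA6A4 + 0x462A = 0x0ECCE
  0xECCE + 0x9D50 = 0x18A1E → wrap carry → 0x8A1F
  0x8A1F + 0xD02D = 0x15A4C → wrap carry → 0x5A4D
  0x5A4D + 0xC379 = 0x11DC6 → wrap carry → 0x1DC7
One's-complement sum = 0x1DC7.
Checksum = ~0x1DC7 & 0xFFFF = 0xE238.

E238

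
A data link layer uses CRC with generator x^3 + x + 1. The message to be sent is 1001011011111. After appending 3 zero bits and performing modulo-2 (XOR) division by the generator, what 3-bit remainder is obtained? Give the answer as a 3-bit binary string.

Append 3 zeros: 1001011011111000. Divide by 1011 (XOR where the leading bit is 1):
  pos 0: 1001 XOR 1011 = 0010
  pos 2: 1001 XOR 1011 = 0010
  pos 4: 1010 XOR 1011 = 0001
  pos 7: 1111 XOR 1011 = 0100
  pos 8: 1001 XOR 1011 = 0010
  pos 10: 1010 XOR 1011 = 0001
Remainder (last 3 bits) = 100. This is the CRC / FCS.

100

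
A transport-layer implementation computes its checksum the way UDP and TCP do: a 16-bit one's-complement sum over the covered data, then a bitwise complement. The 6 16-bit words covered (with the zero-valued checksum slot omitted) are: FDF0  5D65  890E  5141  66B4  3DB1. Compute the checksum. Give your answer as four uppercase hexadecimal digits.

One's-complement addition (fold any carry out of bit 15 back into bit 0):
  0xFDF0 + 0x5D65 = 0x15B55 → wrap carry → 0x5B56
  0x5B56 + 0x890E = 0x0E464
  0xE464 + 0x5141 = 0x135A5 → wrap carry → 0x35A6
  0x35A6 + 0x66B4 = 0x09C5A
  0x9C5A + 0x3DB1 = 0x0DA0B
One's-complement sum = 0xDA0B.
Checksum = ~0xDA0B & 0xFFFF = 0x25F4.

25F4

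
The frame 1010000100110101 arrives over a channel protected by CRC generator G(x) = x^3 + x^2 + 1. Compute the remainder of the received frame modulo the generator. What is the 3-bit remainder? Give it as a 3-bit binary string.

Modulo-2 division of 1010000100110101 by 1101:
  pos 0: 1010 XOR 1101 = 0111
  pos 1: 1110 XOR 1101 = 0011
  pos 3: 1100 XOR 1101 = 0001
  pos 6: 1100 XOR 1101 = 0001
  pos 9: 1110 XOR 1101 = 0011
  pos 11: 1110 XOR 1101 = 0011
Remainder = 111 (nonzero — an error is detected).

111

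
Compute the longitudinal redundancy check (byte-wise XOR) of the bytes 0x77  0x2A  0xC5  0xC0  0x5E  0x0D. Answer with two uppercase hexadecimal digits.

0B

XOR the bytes together:
  start with 0x77
  0x77 ⊕ 0x2A = 0x5D
  0x5D ⊕ 0xC5 = 0x98
  0x98 ⊕ 0xC0 = 0x58
  0x58 ⊕ 0x5E = 0x06
  0x06 ⊕ 0x0D = 0x0B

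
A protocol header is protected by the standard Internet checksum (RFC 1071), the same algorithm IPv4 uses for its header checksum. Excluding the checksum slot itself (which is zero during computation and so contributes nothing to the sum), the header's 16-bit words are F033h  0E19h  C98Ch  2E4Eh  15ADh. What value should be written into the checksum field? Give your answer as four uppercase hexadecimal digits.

One's-complement addition (fold any carry out of bit 15 back into bit 0):
  0xF033 + 0x0E19 = 0x0FE4C
  0xFE4C + 0xC98C = 0x1C7D8 → wrap carry → 0xC7D9
  0xC7D9 + 0x2E4E = 0x0F627
  0xF627 + 0x15AD = 0x10BD4 → wrap carry → 0x0BD5
One's-complement sum = 0x0BD5.
Checksum = ~0x0BD5 & 0xFFFF = 0xF42A.

F42A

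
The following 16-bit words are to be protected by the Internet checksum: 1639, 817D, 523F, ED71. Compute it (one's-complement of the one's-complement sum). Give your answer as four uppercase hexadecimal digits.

2898

One's-complement addition (fold any carry out of bit 15 back into bit 0):
  0x1639 + 0x817D = 0x097B6
  0x97B6 + 0x523F = 0x0E9F5
  0xE9F5 + 0xED71 = 0x1D766 → wrap carry → 0xD767
One's-complement sum = 0xD767.
Checksum = ~0xD767 & 0xFFFF = 0x2898.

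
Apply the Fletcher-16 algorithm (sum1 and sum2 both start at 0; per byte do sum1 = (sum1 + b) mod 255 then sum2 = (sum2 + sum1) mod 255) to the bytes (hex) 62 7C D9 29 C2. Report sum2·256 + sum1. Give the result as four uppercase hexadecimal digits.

80A4

Running sums (mod 255):
  after byte 0 (62): sum1=98, sum2=98
  after byte 1 (7C): sum1=222, sum2=65
  after byte 2 (D9): sum1=184, sum2=249
  after byte 3 (29): sum1=225, sum2=219
  after byte 4 (C2): sum1=164, sum2=128
Checksum = sum2·256 + sum1 = 128·256 + 164 = 32932 = 0x80A4.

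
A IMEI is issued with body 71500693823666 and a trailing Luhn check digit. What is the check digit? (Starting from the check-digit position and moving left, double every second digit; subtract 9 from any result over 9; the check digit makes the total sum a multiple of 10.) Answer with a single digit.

1

Partial digits right→left: 6 6 6 3 2 8 3 9 6 0 0 5 1 7
Double every second digit counting from the check-digit position (so the 1st, 3rd, 5th, ... of the partial from the right).
  doubled (with −9 where >9): 3 3 4 6 3 0 2 → sum 21
  kept as-is: 6 3 8 9 0 5 7 → sum 38
Total = 21 + 38 = 59.
Check digit = (10 − (59 mod 10)) mod 10 = 1.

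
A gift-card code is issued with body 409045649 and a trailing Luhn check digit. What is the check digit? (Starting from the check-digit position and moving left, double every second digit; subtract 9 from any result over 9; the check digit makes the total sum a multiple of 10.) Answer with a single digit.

Partial digits right→left: 9 4 6 5 4 0 9 0 4
Double every second digit counting from the check-digit position (so the 1st, 3rd, 5th, ... of the partial from the right).
  doubled (with −9 where >9): 9 3 8 9 8 → sum 37
  kept as-is: 4 5 0 0 → sum 9
Total = 37 + 9 = 46.
Check digit = (10 − (46 mod 10)) mod 10 = 4.

4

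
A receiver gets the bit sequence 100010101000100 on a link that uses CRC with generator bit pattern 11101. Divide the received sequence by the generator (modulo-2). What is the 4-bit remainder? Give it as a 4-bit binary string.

Modulo-2 division of 100010101000100 by 11101:
  pos 0: 10001 XOR 11101 = 01100
  pos 1: 11000 XOR 11101 = 00101
  pos 3: 10110 XOR 11101 = 01011
  pos 4: 10111 XOR 11101 = 01010
  pos 5: 10100 XOR 11101 = 01001
  pos 6: 10010 XOR 11101 = 01111
  pos 7: 11110 XOR 11101 = 00011
  pos 10: 11100 XOR 11101 = 00001
Remainder = 0001 (nonzero — an error is detected).

0001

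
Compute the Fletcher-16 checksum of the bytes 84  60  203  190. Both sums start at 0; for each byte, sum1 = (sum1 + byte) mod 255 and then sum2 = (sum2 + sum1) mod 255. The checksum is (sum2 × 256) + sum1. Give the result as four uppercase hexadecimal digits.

5C1B

Running sums (mod 255):
  after byte 0 (84): sum1=84, sum2=84
  after byte 1 (60): sum1=144, sum2=228
  after byte 2 (203): sum1=92, sum2=65
  after byte 3 (190): sum1=27, sum2=92
Checksum = sum2·256 + sum1 = 92·256 + 27 = 23579 = 0x5C1B.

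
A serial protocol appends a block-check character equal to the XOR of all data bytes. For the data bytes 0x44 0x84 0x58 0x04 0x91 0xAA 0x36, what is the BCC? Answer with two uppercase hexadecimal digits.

XOR the bytes together:
  start with 0x44
  0x44 ⊕ 0x84 = 0xC0
  0xC0 ⊕ 0x58 = 0x98
  0x98 ⊕ 0x04 = 0x9C
  0x9C ⊕ 0x91 = 0x0D
  0x0D ⊕ 0xAA = 0xA7
  0xA7 ⊕ 0x36 = 0x91

91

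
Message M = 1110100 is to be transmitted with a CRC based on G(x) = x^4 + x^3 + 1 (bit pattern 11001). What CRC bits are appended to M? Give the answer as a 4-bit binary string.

1110

Append 4 zeros: 11101000000. Divide by 11001 (XOR where the leading bit is 1):
  pos 0: 11101 XOR 11001 = 00100
  pos 2: 10000 XOR 11001 = 01001
  pos 3: 10010 XOR 11001 = 01011
  pos 4: 10110 XOR 11001 = 01111
  pos 5: 11110 XOR 11001 = 00111
Remainder (last 4 bits) = 1110. This is the CRC / FCS.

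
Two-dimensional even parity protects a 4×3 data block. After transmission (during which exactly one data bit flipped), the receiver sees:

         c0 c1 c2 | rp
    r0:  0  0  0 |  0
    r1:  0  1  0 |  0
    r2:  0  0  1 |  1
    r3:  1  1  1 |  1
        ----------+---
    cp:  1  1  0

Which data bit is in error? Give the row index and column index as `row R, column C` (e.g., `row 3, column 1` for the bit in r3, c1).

row 1, column 1

Recompute each row's even parity and compare to rp:
  r0: data parity 0, sent rp 0 → ok
  r1: data parity 1, sent rp 0 → mismatch
  r2: data parity 1, sent rp 1 → ok
  r3: data parity 1, sent rp 1 → ok
Recompute each column's even parity and compare to cp:
  c0: data parity 1, sent cp 1 → ok
  c1: data parity 0, sent cp 1 → mismatch
  c2: data parity 0, sent cp 0 → ok
Exactly one row (r1) and one column (c1) fail → the flipped bit is at their intersection.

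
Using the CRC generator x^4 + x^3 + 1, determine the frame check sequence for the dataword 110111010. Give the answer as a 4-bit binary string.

1001

Append 4 zeros: 1101110100000. Divide by 11001 (XOR where the leading bit is 1):
  pos 0: 11011 XOR 11001 = 00010
  pos 3: 10101 XOR 11001 = 01100
  pos 4: 11000 XOR 11001 = 00001
  pos 8: 10000 XOR 11001 = 01001
Remainder (last 4 bits) = 1001. This is the CRC / FCS.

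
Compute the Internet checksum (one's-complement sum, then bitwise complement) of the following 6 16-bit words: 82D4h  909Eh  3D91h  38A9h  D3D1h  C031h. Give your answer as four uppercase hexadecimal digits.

E24E

One's-complement addition (fold any carry out of bit 15 back into bit 0):
  0x82D4 + 0x909E = 0x11372 → wrap carry → 0x1373
  0x1373 + 0x3D91 = 0x05104
  0x5104 + 0x38A9 = 0x089AD
  0x89AD + 0xD3D1 = 0x15D7E → wrap carry → 0x5D7F
  0x5D7F + 0xC031 = 0x11DB0 → wrap carry → 0x1DB1
One's-complement sum = 0x1DB1.
Checksum = ~0x1DB1 & 0xFFFF = 0xE24E.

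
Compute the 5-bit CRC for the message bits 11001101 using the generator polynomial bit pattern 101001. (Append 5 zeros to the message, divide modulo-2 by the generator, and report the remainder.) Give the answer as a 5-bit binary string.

Append 5 zeros: 1100110100000. Divide by 101001 (XOR where the leading bit is 1):
  pos 0: 110011 XOR 101001 = 011010
  pos 1: 110100 XOR 101001 = 011101
  pos 2: 111011 XOR 101001 = 010010
  pos 3: 100100 XOR 101001 = 001101
  pos 5: 110100 XOR 101001 = 011101
  pos 6: 111010 XOR 101001 = 010011
  pos 7: 100110 XOR 101001 = 001111
Remainder (last 5 bits) = 01111. This is the CRC / FCS.

01111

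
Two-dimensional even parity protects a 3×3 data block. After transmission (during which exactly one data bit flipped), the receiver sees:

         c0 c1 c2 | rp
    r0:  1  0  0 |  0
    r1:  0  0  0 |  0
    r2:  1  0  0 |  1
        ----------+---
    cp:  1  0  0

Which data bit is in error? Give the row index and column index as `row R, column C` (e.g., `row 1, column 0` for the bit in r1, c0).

Recompute each row's even parity and compare to rp:
  r0: data parity 1, sent rp 0 → mismatch
  r1: data parity 0, sent rp 0 → ok
  r2: data parity 1, sent rp 1 → ok
Recompute each column's even parity and compare to cp:
  c0: data parity 0, sent cp 1 → mismatch
  c1: data parity 0, sent cp 0 → ok
  c2: data parity 0, sent cp 0 → ok
Exactly one row (r0) and one column (c0) fail → the flipped bit is at their intersection.

row 0, column 0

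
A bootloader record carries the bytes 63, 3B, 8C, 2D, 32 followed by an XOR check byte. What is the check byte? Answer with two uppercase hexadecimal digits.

CB

XOR the bytes together:
  start with 0x63
  0x63 ⊕ 0x3B = 0x58
  0x58 ⊕ 0x8C = 0xD4
  0xD4 ⊕ 0x2D = 0xF9
  0xF9 ⊕ 0x32 = 0xCB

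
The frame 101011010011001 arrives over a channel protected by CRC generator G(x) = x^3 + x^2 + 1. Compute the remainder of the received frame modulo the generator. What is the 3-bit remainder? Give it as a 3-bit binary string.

Modulo-2 division of 101011010011001 by 1101:
  pos 0: 1010 XOR 1101 = 0111
  pos 1: 1111 XOR 1101 = 0010
  pos 3: 1010 XOR 1101 = 0111
  pos 4: 1111 XOR 1101 = 0010
  pos 6: 1000 XOR 1101 = 0101
  pos 7: 1011 XOR 1101 = 0110
  pos 8: 1101 XOR 1101 = 0000
Remainder = 001 (nonzero — an error is detected).

001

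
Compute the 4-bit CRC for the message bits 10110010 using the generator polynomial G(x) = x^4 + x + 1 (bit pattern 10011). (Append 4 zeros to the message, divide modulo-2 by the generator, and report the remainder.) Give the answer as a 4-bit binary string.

Append 4 zeros: 101100100000. Divide by 10011 (XOR where the leading bit is 1):
  pos 0: 10110 XOR 10011 = 00101
  pos 2: 10101 XOR 10011 = 00110
  pos 4: 11000 XOR 10011 = 01011
  pos 5: 10110 XOR 10011 = 00101
  pos 7: 10100 XOR 10011 = 00111
Remainder (last 4 bits) = 0111. This is the CRC / FCS.

0111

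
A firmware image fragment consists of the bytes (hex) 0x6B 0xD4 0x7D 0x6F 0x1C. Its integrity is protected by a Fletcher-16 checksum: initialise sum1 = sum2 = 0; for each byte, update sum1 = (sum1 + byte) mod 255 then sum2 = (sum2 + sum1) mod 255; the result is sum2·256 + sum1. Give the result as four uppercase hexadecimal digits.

DF49

Running sums (mod 255):
  after byte 0 (0x6B): sum1=107, sum2=107
  after byte 1 (0xD4): sum1=64, sum2=171
  after byte 2 (0x7D): sum1=189, sum2=105
  after byte 3 (0x6F): sum1=45, sum2=150
  after byte 4 (0x1C): sum1=73, sum2=223
Checksum = sum2·256 + sum1 = 223·256 + 73 = 57161 = 0xDF49.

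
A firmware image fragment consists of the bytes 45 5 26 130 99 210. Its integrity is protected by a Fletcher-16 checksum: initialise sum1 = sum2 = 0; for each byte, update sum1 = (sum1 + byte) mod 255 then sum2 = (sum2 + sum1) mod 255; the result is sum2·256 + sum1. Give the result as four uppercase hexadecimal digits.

B105

Running sums (mod 255):
  after byte 0 (45): sum1=45, sum2=45
  after byte 1 (5): sum1=50, sum2=95
  after byte 2 (26): sum1=76, sum2=171
  after byte 3 (130): sum1=206, sum2=122
  after byte 4 (99): sum1=50, sum2=172
  after byte 5 (210): sum1=5, sum2=177
Checksum = sum2·256 + sum1 = 177·256 + 5 = 45317 = 0xB105.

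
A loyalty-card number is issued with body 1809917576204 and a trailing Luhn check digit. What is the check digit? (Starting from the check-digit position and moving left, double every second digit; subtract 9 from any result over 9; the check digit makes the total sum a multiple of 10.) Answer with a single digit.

8

Partial digits right→left: 4 0 2 6 7 5 7 1 9 9 0 8 1
Double every second digit counting from the check-digit position (so the 1st, 3rd, 5th, ... of the partial from the right).
  doubled (with −9 where >9): 8 4 5 5 9 0 2 → sum 33
  kept as-is: 0 6 5 1 9 8 → sum 29
Total = 33 + 29 = 62.
Check digit = (10 − (62 mod 10)) mod 10 = 8.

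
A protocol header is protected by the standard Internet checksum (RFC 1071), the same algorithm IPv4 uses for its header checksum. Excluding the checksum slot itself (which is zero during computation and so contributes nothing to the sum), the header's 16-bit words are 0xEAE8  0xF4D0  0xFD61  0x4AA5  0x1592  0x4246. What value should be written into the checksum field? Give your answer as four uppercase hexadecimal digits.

One's-complement addition (fold any carry out of bit 15 back into bit 0):
  0xEAE8 + 0xF4D0 = 0x1DFB8 → wrap carry → 0xDFB9
  0xDFB9 + 0xFD61 = 0x1DD1A → wrap carry → 0xDD1B
  0xDD1B + 0x4AA5 = 0x127C0 → wrap carry → 0x27C1
  0x27C1 + 0x1592 = 0x03D53
  0x3D53 + 0x4246 = 0x07F99
One's-complement sum = 0x7F99.
Checksum = ~0x7F99 & 0xFFFF = 0x8066.

8066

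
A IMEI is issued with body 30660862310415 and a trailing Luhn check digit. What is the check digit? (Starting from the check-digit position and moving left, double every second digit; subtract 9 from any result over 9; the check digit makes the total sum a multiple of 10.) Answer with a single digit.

6

Partial digits right→left: 5 1 4 0 1 3 2 6 8 0 6 6 0 3
Double every second digit counting from the check-digit position (so the 1st, 3rd, 5th, ... of the partial from the right).
  doubled (with −9 where >9): 1 8 2 4 7 3 0 → sum 25
  kept as-is: 1 0 3 6 0 6 3 → sum 19
Total = 25 + 19 = 44.
Check digit = (10 − (44 mod 10)) mod 10 = 6.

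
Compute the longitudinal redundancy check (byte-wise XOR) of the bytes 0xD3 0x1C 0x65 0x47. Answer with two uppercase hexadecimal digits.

ED

XOR the bytes together:
  start with 0xD3
  0xD3 ⊕ 0x1C = 0xCF
  0xCF ⊕ 0x65 = 0xAA
  0xAA ⊕ 0x47 = 0xED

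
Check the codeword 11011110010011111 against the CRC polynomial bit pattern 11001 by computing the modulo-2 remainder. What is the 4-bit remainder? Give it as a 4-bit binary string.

Modulo-2 division of 11011110010011111 by 11001:
  pos 0: 11011 XOR 11001 = 00010
  pos 3: 10110 XOR 11001 = 01111
  pos 4: 11110 XOR 11001 = 00111
  pos 6: 11110 XOR 11001 = 00111
  pos 8: 11101 XOR 11001 = 00100
  pos 10: 10011 XOR 11001 = 01010
  pos 11: 10101 XOR 11001 = 01100
  pos 12: 11001 XOR 11001 = 00000
Remainder = 0000 (zero — the frame passes the CRC check).

0000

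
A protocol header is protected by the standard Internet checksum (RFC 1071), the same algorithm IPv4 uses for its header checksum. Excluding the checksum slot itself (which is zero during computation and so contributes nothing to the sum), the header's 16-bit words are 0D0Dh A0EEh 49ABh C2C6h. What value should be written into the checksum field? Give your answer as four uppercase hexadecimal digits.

4592

One's-complement addition (fold any carry out of bit 15 back into bit 0):
  0x0D0D + 0xA0EE = 0x0ADFB
  0xADFB + 0x49AB = 0x0F7A6
  0xF7A6 + 0xC2C6 = 0x1BA6C → wrap carry → 0xBA6D
One's-complement sum = 0xBA6D.
Checksum = ~0xBA6D & 0xFFFF = 0x4592.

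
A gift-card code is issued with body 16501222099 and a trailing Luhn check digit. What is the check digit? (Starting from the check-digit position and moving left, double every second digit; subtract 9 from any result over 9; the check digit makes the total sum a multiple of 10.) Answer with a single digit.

3

Partial digits right→left: 9 9 0 2 2 2 1 0 5 6 1
Double every second digit counting from the check-digit position (so the 1st, 3rd, 5th, ... of the partial from the right).
  doubled (with −9 where >9): 9 0 4 2 1 2 → sum 18
  kept as-is: 9 2 2 0 6 → sum 19
Total = 18 + 19 = 37.
Check digit = (10 − (37 mod 10)) mod 10 = 3.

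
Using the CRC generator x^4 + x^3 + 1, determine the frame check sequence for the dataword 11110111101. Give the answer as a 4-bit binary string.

1110

Append 4 zeros: 111101111010000. Divide by 11001 (XOR where the leading bit is 1):
  pos 0: 11110 XOR 11001 = 00111
  pos 2: 11111 XOR 11001 = 00110
  pos 4: 11011 XOR 11001 = 00010
  pos 7: 10010 XOR 11001 = 01011
  pos 8: 10110 XOR 11001 = 01111
  pos 9: 11110 XOR 11001 = 00111
Remainder (last 4 bits) = 1110. This is the CRC / FCS.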